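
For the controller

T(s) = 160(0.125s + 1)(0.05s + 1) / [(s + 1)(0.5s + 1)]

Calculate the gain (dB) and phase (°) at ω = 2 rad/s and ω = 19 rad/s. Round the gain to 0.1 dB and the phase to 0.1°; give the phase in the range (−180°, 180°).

At ω = 2 rad/s:
zero (1 + j2·0.125) = 1 + j0.25 → |·| ≈ 1.0308, ∠ ≈ 14.04°
zero (1 + j2·0.05) = 1 + j0.1 → |·| ≈ 1.005, ∠ ≈ 5.71°
pole (1 + j2·1) = 1 + j2 → |·| ≈ 2.2361, ∠ ≈ 63.43°
pole (1 + j2·0.5) = 1 + j1 → |·| ≈ 1.4142, ∠ ≈ 45.00°
|T| = 160 · 1.0308 · 1.005 / (2.2361 · 1.4142) ≈ 52.415
Gain = 20 log₁₀(52.415) ≈ 34.39 dB
∠T = (14.04° + 5.71°) − (63.43° + 45.00°) = -88.68°

At ω = 19 rad/s:
zero (1 + j19·0.125) = 1 + j2.375 → |·| ≈ 2.5769, ∠ ≈ 67.17°
zero (1 + j19·0.05) = 1 + j0.95 → |·| ≈ 1.3793, ∠ ≈ 43.53°
pole (1 + j19·1) = 1 + j19 → |·| ≈ 19.026, ∠ ≈ 86.99°
pole (1 + j19·0.5) = 1 + j9.5 → |·| ≈ 9.5525, ∠ ≈ 83.99°
|T| = 160 · 2.5769 · 1.3793 / (19.026 · 9.5525) ≈ 3.129
Gain = 20 log₁₀(3.129) ≈ 9.91 dB
∠T = (67.17° + 43.53°) − (86.99° + 83.99°) = -60.28°

ω = 2: 34.4 dB, -88.7°; ω = 19: 9.9 dB, -60.3°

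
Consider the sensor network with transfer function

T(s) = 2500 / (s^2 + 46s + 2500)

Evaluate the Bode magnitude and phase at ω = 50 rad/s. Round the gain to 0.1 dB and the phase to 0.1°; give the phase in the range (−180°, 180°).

At s = jω = j50:
quadratic: (j50)² + 46·j50 + 2500 = 0 + j2300 → |·| ≈ 2300, ∠ ≈ 90.00°
|T| = 2500 / 2300 ≈ 1.087
Gain = 20 log₁₀(1.087) ≈ 0.72 dB
∠T = 0.00° − 90.00° = -90.00°

0.7 dB, -90.0°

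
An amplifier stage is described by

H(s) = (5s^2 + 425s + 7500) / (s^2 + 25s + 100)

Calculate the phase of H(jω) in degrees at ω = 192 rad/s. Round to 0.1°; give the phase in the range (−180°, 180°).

Substitute s = j192:
Numerator: 5(j192)^2 + 425(j192) + 7500 = -176820 + j81600
Denominator: (j192)^2 + 25(j192) + 100 = -36764 + j4800
|N| = √(176820² + 81600²) ≈ 1.9474e+05, ∠N ≈ 155.23°
|D| = √(36764² + 4800²) ≈ 37076, ∠D ≈ 172.56°
∠H = 155.23° − 172.56° = -17.33°

-17.3°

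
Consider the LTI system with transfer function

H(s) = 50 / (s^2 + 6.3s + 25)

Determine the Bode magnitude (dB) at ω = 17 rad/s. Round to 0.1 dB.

-15.1 dB

At s = jω = j17:
quadratic: (j17)² + 6.3·j17 + 25 = -264 + j107.1 → |·| ≈ 284.9, ∠ ≈ 157.92°
|H| = 50 / 284.9 ≈ 0.1755
Gain = 20 log₁₀(0.1755) ≈ -15.11 dB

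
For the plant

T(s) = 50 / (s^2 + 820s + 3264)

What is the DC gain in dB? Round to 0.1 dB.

-36.3 dB

T(0) = 50 / 3264 ≈ 0.015319
20 log₁₀(0.015319) ≈ -36.30 dB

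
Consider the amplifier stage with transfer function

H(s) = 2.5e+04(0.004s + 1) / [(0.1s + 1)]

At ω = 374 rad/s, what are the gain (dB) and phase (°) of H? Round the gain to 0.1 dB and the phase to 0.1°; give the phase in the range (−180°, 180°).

61.6 dB, -32.2°

At ω = 374 rad/s:
zero (1 + j374·0.004) = 1 + j1.496 → |·| ≈ 1.7994, ∠ ≈ 56.24°
pole (1 + j374·0.1) = 1 + j37.4 → |·| ≈ 37.413, ∠ ≈ 88.47°
|H| = 2.5e+04 · 1.7994 / (37.413) ≈ 1202.4
Gain = 20 log₁₀(1202.4) ≈ 61.60 dB
∠H = (56.24°) − (88.47°) = -32.23°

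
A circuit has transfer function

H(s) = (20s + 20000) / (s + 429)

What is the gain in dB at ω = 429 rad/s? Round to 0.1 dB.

Substitute s = j429:
Numerator: 20(j429) + 20000 = 20000 + j8580
Denominator: (j429) + 429 = 429 + j429
|N| = √(20000² + 8580²) ≈ 21763, ∠N ≈ 23.22°
|D| = √(429² + 429²) ≈ 606.7, ∠D ≈ 45.00°
|H| = 21763 / 606.7 ≈ 35.871
Gain = 20 log₁₀(35.871) ≈ 31.09 dB

31.1 dB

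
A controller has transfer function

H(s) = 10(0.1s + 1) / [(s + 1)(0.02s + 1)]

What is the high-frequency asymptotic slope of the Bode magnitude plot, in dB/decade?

Each pole contributes −20 dB/decade at high frequency; each zero contributes +20 dB/decade.
Net: 1 zero(s) − 2 pole(s) → -20 dB/decade.

-20 dB/decade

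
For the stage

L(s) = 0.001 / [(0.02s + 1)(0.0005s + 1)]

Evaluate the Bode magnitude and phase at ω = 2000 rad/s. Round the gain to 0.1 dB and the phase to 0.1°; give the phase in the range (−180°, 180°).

At ω = 2000 rad/s:
pole (1 + j2000·0.02) = 1 + j40 → |·| ≈ 40.012, ∠ ≈ 88.57°
pole (1 + j2000·0.0005) = 1 + j1 → |·| ≈ 1.4142, ∠ ≈ 45.00°
|L| = 0.001 · 1 / (40.012 · 1.4142) ≈ 1.7673e-05
Gain = 20 log₁₀(1.7673e-05) ≈ -95.05 dB
∠L = (0°) − (88.57° + 45.00°) = -133.57°

-95.1 dB, -133.6°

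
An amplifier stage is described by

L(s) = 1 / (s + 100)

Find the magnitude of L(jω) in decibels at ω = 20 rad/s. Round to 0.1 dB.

-40.2 dB

Substitute s = j20:
Numerator: 1 = 1 + j0
Denominator: (j20) + 100 = 100 + j20
|N| = √(1² + 0²) ≈ 1, ∠N ≈ 0.00°
|D| = √(100² + 20²) ≈ 101.98, ∠D ≈ 11.31°
|L| = 1 / 101.98 ≈ 0.0098058
Gain = 20 log₁₀(0.0098058) ≈ -40.17 dB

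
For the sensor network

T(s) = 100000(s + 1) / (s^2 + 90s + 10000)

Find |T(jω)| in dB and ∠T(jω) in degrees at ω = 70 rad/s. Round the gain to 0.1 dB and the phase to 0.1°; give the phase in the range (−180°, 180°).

58.7 dB, 38.2°

At s = jω = j70:
zero (s+1): 1 + j70 → |·| = √(1²+70²) = √4901 ≈ 70.007, ∠ = arctan(70/1) ≈ 89.18°
quadratic: (j70)² + 90·j70 + 10000 = 5100 + j6300 → |·| ≈ 8105.6, ∠ ≈ 51.01°
|T| = 100000 · 70.007 / 8105.6 ≈ 863.69
Gain = 20 log₁₀(863.69) ≈ 58.73 dB
∠T = 89.18° − 51.01° = 38.17°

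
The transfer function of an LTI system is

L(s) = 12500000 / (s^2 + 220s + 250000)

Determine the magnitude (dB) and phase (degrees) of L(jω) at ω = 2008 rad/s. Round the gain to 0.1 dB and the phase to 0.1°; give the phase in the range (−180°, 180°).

10.3 dB, -173.3°

At s = jω = j2008:
quadratic: (j2008)² + 220·j2008 + 250000 = -3782064 + j441760 → |·| ≈ 3.8078e+06, ∠ ≈ 173.34°
|L| = 12500000 / 3.8078e+06 ≈ 3.2827
Gain = 20 log₁₀(3.2827) ≈ 10.32 dB
∠L = 0.00° − 173.34° = -173.34°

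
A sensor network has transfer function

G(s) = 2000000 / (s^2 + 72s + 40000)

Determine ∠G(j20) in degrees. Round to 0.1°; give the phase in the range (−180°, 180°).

At s = jω = j20:
quadratic: (j20)² + 72·j20 + 40000 = 39600 + j1440 → |·| ≈ 39626, ∠ ≈ 2.08°
∠G = 0.00° − 2.08° = -2.08°

-2.1°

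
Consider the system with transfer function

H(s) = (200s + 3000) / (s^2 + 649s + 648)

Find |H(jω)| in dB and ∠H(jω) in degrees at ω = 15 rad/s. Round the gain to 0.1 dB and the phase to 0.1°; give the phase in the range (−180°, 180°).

-7.2 dB, -42.5°

Substitute s = j15:
Numerator: 200(j15) + 3000 = 3000 + j3000
Denominator: (j15)^2 + 649(j15) + 648 = 423 + j9735
|N| = √(3000² + 3000²) ≈ 4242.6, ∠N ≈ 45.00°
|D| = √(423² + 9735²) ≈ 9744.2, ∠D ≈ 87.51°
|H| = 4242.6 / 9744.2 ≈ 0.4354
Gain = 20 log₁₀(0.4354) ≈ -7.22 dB
∠H = 45.00° − 87.51° = -42.51°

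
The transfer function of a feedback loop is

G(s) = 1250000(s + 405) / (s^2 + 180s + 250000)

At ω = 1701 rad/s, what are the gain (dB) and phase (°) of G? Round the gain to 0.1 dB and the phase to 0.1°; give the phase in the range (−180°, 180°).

At s = jω = j1701:
zero (s+405): 405 + j1701 → |·| = √(405²+1701²) = √3057426 ≈ 1748.5, ∠ = arctan(1701/405) ≈ 76.61°
quadratic: (j1701)² + 180·j1701 + 250000 = -2643401 + j306180 → |·| ≈ 2.6611e+06, ∠ ≈ 173.39°
|G| = 1250000 · 1748.5 / 2.6611e+06 ≈ 821.32
Gain = 20 log₁₀(821.32) ≈ 58.29 dB
∠G = 76.61° − 173.39° = -96.78°

58.3 dB, -96.8°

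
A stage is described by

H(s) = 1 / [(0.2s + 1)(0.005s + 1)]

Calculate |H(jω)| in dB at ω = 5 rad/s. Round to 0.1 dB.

-3.0 dB

At ω = 5 rad/s:
pole (1 + j5·0.2) = 1 + j1 → |·| ≈ 1.4142, ∠ ≈ 45.00°
pole (1 + j5·0.005) = 1 + j0.025 → |·| ≈ 1.0003, ∠ ≈ 1.43°
|H| = 1 · 1 / (1.4142 · 1.0003) ≈ 0.7069
Gain = 20 log₁₀(0.7069) ≈ -3.01 dB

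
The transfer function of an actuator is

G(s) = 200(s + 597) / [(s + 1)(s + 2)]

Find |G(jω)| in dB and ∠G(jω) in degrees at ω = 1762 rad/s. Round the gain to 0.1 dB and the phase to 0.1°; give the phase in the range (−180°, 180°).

At s = jω = j1762:
zero (s+597): 597 + j1762 → |·| = √(597²+1762²) = √3461053 ≈ 1860.4, ∠ = arctan(1762/597) ≈ 71.28°
pole (s+1): 1 + j1762 → |·| = √(1²+1762²) = √3104645 ≈ 1762, ∠ = arctan(1762/1) ≈ 89.97°
pole (s+2): 2 + j1762 → |·| = √(2²+1762²) = √3104648 ≈ 1762, ∠ = arctan(1762/2) ≈ 89.93°
|G| = 200 · 1860.4 / 3.1046e+06 ≈ 0.11985
Gain = 20 log₁₀(0.11985) ≈ -18.43 dB
∠G = 71.28° − 179.90° = -108.62°

-18.4 dB, -108.6°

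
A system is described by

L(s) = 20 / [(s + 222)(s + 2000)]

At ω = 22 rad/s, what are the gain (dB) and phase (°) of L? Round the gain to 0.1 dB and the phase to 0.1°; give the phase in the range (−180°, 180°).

-87.0 dB, -6.3°

At s = jω = j22:
pole (s+222): 222 + j22 → |·| = √(222²+22²) = √49768 ≈ 223.09, ∠ = arctan(22/222) ≈ 5.66°
pole (s+2000): 2000 + j22 → |·| = √(2000²+22²) = √4000484 ≈ 2000.1, ∠ = arctan(22/2000) ≈ 0.63°
|L| = 20 / 4.462e+05 ≈ 4.4823e-05
Gain = 20 log₁₀(4.4823e-05) ≈ -86.97 dB
∠L = 0.00° − 6.29° = -6.29°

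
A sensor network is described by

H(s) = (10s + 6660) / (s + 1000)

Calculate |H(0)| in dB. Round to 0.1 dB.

H(0) = 6660 / 1000 = 6.66
20 log₁₀(6.66) ≈ 16.47 dB

16.5 dB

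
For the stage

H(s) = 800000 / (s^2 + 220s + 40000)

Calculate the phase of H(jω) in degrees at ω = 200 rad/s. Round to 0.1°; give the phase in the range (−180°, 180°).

At s = jω = j200:
quadratic: (j200)² + 220·j200 + 40000 = 0 + j44000 → |·| ≈ 44000, ∠ ≈ 90.00°
∠H = 0.00° − 90.00° = -90.00°

-90.0°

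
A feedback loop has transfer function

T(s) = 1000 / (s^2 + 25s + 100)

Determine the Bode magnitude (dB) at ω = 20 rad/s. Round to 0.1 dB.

4.7 dB

Substitute s = j20:
Numerator: 1000 = 1000 + j0
Denominator: (j20)^2 + 25(j20) + 100 = -300 + j500
|N| = √(1000² + 0²) ≈ 1000, ∠N ≈ 0.00°
|D| = √(300² + 500²) ≈ 583.1, ∠D ≈ 120.96°
|T| = 1000 / 583.1 ≈ 1.715
Gain = 20 log₁₀(1.715) ≈ 4.69 dB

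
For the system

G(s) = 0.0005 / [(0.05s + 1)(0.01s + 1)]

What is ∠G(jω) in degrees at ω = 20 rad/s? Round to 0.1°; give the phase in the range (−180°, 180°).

At ω = 20 rad/s:
pole (1 + j20·0.05) = 1 + j1 → |·| ≈ 1.4142, ∠ ≈ 45.00°
pole (1 + j20·0.01) = 1 + j0.2 → |·| ≈ 1.0198, ∠ ≈ 11.31°
∠G = (0°) − (45.00° + 11.31°) = -56.31°

-56.3°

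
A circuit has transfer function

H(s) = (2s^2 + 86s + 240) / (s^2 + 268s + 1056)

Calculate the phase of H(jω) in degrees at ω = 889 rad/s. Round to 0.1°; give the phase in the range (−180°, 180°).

14.0°

Substitute s = j889:
Numerator: 2(j889)^2 + 86(j889) + 240 = -1580402 + j76454
Denominator: (j889)^2 + 268(j889) + 1056 = -789265 + j238252
|N| = √(1580402² + 76454²) ≈ 1.5823e+06, ∠N ≈ 177.23°
|D| = √(789265² + 238252²) ≈ 8.2444e+05, ∠D ≈ 163.20°
∠H = 177.23° − 163.20° = 14.03°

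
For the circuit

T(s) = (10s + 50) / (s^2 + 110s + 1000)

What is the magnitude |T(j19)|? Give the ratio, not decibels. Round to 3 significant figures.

Substitute s = j19:
Numerator: 10(j19) + 50 = 50 + j190
Denominator: (j19)^2 + 110(j19) + 1000 = 639 + j2090
|N| = √(50² + 190²) ≈ 196.47, ∠N ≈ 75.26°
|D| = √(639² + 2090²) ≈ 2185.5, ∠D ≈ 73.00°
|T| = 196.47 / 2185.5 ≈ 0.089897

0.0899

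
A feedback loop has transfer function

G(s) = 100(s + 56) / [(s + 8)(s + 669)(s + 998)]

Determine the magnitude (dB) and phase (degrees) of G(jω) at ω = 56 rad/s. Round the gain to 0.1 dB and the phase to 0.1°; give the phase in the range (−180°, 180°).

-73.6 dB, -44.9°

At s = jω = j56:
zero (s+56): 56 + j56 → |·| = √(56²+56²) = √6272 ≈ 79.196, ∠ = arctan(56/56) ≈ 45.00°
pole (s+8): 8 + j56 → |·| = √(8²+56²) = √3200 ≈ 56.569, ∠ = arctan(56/8) ≈ 81.87°
pole (s+669): 669 + j56 → |·| = √(669²+56²) = √450697 ≈ 671.34, ∠ = arctan(56/669) ≈ 4.78°
pole (s+998): 998 + j56 → |·| = √(998²+56²) = √999140 ≈ 999.57, ∠ = arctan(56/998) ≈ 3.21°
|G| = 100 · 79.196 / 3.7961e+07 ≈ 0.00020862
Gain = 20 log₁₀(0.00020862) ≈ -73.61 dB
∠G = 45.00° − 89.86° = -44.86°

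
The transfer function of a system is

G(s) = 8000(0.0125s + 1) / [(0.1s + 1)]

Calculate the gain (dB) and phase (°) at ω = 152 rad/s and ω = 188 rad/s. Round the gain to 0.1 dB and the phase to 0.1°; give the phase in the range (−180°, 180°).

At ω = 152 rad/s:
zero (1 + j152·0.0125) = 1 + j1.9 → |·| ≈ 2.1471, ∠ ≈ 62.24°
pole (1 + j152·0.1) = 1 + j15.2 → |·| ≈ 15.233, ∠ ≈ 86.24°
|G| = 8000 · 2.1471 / (15.233) ≈ 1127.6
Gain = 20 log₁₀(1127.6) ≈ 61.04 dB
∠G = (62.24°) − (86.24°) = -24.00°

At ω = 188 rad/s:
zero (1 + j188·0.0125) = 1 + j2.35 → |·| ≈ 2.5539, ∠ ≈ 66.95°
pole (1 + j188·0.1) = 1 + j18.8 → |·| ≈ 18.827, ∠ ≈ 86.96°
|G| = 8000 · 2.5539 / (18.827) ≈ 1085.2
Gain = 20 log₁₀(1085.2) ≈ 60.71 dB
∠G = (66.95°) − (86.96°) = -20.01°

ω = 152: 61.0 dB, -24.0°; ω = 188: 60.7 dB, -20.0°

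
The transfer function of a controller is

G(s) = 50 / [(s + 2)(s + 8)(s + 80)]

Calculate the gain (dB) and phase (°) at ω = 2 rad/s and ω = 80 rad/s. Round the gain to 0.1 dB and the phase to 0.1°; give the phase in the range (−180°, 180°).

At s = jω = j2:
pole (s+2): 2 + j2 → |·| = √(2²+2²) = √8 ≈ 2.8284, ∠ = arctan(2/2) ≈ 45.00°
pole (s+8): 8 + j2 → |·| = √(8²+2²) = √68 ≈ 8.2462, ∠ = arctan(2/8) ≈ 14.04°
pole (s+80): 80 + j2 → |·| = √(80²+2²) = √6404 ≈ 80.025, ∠ = arctan(2/80) ≈ 1.43°
|G| = 50 / 1866.5 ≈ 0.026788
Gain = 20 log₁₀(0.026788) ≈ -31.44 dB
∠G = 0.00° − 60.47° = -60.47°

At s = jω = j80:
pole (s+2): 2 + j80 → |·| = √(2²+80²) = √6404 ≈ 80.025, ∠ = arctan(80/2) ≈ 88.57°
pole (s+8): 8 + j80 → |·| = √(8²+80²) = √6464 ≈ 80.399, ∠ = arctan(80/8) ≈ 84.29°
pole (s+80): 80 + j80 → |·| = √(80²+80²) = √12800 ≈ 113.14, ∠ = arctan(80/80) ≈ 45.00°
|G| = 50 / 7.2793e+05 ≈ 6.8688e-05
Gain = 20 log₁₀(6.8688e-05) ≈ -83.26 dB
∠G = 0.00° − 217.86° = -217.86° ≡ 142.14° (principal value)

ω = 2: -31.4 dB, -60.5°; ω = 80: -83.3 dB, 142.1°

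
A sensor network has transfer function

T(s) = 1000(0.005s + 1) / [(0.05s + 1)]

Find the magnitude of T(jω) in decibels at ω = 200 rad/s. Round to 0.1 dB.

At ω = 200 rad/s:
zero (1 + j200·0.005) = 1 + j1 → |·| ≈ 1.4142, ∠ ≈ 45.00°
pole (1 + j200·0.05) = 1 + j10 → |·| ≈ 10.05, ∠ ≈ 84.29°
|T| = 1000 · 1.4142 / (10.05) ≈ 140.72
Gain = 20 log₁₀(140.72) ≈ 42.97 dB

43.0 dB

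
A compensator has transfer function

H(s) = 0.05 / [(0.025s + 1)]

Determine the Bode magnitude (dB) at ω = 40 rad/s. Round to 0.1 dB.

At ω = 40 rad/s:
pole (1 + j40·0.025) = 1 + j1 → |·| ≈ 1.4142, ∠ ≈ 45.00°
|H| = 0.05 · 1 / (1.4142) ≈ 0.035356
Gain = 20 log₁₀(0.035356) ≈ -29.03 dB

-29.0 dB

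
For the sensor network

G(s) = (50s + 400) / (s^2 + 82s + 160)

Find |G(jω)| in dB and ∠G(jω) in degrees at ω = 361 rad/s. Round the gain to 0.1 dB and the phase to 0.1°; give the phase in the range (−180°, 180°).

Substitute s = j361:
Numerator: 50(j361) + 400 = 400 + j18050
Denominator: (j361)^2 + 82(j361) + 160 = -130161 + j29602
|N| = √(400² + 18050²) ≈ 18054, ∠N ≈ 88.73°
|D| = √(130161² + 29602²) ≈ 1.3348e+05, ∠D ≈ 167.19°
|G| = 18054 / 1.3348e+05 ≈ 0.13526
Gain = 20 log₁₀(0.13526) ≈ -17.38 dB
∠G = 88.73° − 167.19° = -78.46°

-17.4 dB, -78.5°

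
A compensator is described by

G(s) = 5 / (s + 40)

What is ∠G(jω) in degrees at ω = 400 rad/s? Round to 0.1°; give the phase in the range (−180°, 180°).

-84.3°

At s = jω = j400:
pole (s+40): 40 + j400 → |·| = √(40²+400²) = √161600 ≈ 402, ∠ = arctan(400/40) ≈ 84.29°
∠G = 0.00° − 84.29° = -84.29°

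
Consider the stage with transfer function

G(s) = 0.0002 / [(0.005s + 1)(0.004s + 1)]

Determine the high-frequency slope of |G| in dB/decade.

Each pole contributes −20 dB/decade at high frequency; each zero contributes +20 dB/decade.
Net: 0 zero(s) − 2 pole(s) → -40 dB/decade.

-40 dB/decade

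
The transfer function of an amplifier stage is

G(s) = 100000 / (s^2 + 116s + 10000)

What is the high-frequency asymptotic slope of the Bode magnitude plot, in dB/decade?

Each pole contributes −20 dB/decade at high frequency; each zero contributes +20 dB/decade.
Net: 0 zero(s) − 2 pole(s) → -40 dB/decade.

-40 dB/decade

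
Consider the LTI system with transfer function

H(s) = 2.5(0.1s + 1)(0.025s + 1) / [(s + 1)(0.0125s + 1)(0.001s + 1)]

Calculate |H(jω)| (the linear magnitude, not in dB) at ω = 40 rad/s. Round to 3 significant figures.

At ω = 40 rad/s:
zero (1 + j40·0.1) = 1 + j4 → |·| ≈ 4.1231, ∠ ≈ 75.96°
zero (1 + j40·0.025) = 1 + j1 → |·| ≈ 1.4142, ∠ ≈ 45.00°
pole (1 + j40·1) = 1 + j40 → |·| ≈ 40.012, ∠ ≈ 88.57°
pole (1 + j40·0.0125) = 1 + j0.5 → |·| ≈ 1.118, ∠ ≈ 26.57°
pole (1 + j40·0.001) = 1 + j0.04 → |·| ≈ 1.0008, ∠ ≈ 2.29°
|H| = 2.5 · 4.1231 · 1.4142 / (40.012 · 1.118 · 1.0008) ≈ 0.32561

0.326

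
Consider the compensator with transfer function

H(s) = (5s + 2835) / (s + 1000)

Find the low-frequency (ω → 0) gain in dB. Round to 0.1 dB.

9.1 dB

H(0) = 2835 / 1000 = 2.835
20 log₁₀(2.835) ≈ 9.05 dB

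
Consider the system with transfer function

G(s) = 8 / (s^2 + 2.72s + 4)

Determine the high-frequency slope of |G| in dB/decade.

Each pole contributes −20 dB/decade at high frequency; each zero contributes +20 dB/decade.
Net: 0 zero(s) − 2 pole(s) → -40 dB/decade.

-40 dB/decade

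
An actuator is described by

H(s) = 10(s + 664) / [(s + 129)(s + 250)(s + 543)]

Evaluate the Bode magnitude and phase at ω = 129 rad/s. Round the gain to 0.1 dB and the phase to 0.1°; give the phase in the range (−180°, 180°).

-72.5 dB, -74.7°

At s = jω = j129:
zero (s+664): 664 + j129 → |·| = √(664²+129²) = √457537 ≈ 676.41, ∠ = arctan(129/664) ≈ 10.99°
pole (s+129): 129 + j129 → |·| = √(129²+129²) = √33282 ≈ 182.43, ∠ = arctan(129/129) ≈ 45.00°
pole (s+250): 250 + j129 → |·| = √(250²+129²) = √79141 ≈ 281.32, ∠ = arctan(129/250) ≈ 27.29°
pole (s+543): 543 + j129 → |·| = √(543²+129²) = √311490 ≈ 558.11, ∠ = arctan(129/543) ≈ 13.36°
|H| = 10 · 676.41 / 2.8643e+07 ≈ 0.00023615
Gain = 20 log₁₀(0.00023615) ≈ -72.54 dB
∠H = 10.99° − 85.65° = -74.66°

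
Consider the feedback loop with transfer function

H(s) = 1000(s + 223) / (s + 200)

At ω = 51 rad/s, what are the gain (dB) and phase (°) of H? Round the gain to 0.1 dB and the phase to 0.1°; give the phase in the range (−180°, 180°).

At s = jω = j51:
zero (s+223): 223 + j51 → |·| = √(223²+51²) = √52330 ≈ 228.76, ∠ = arctan(51/223) ≈ 12.88°
pole (s+200): 200 + j51 → |·| = √(200²+51²) = √42601 ≈ 206.4, ∠ = arctan(51/200) ≈ 14.31°
|H| = 1000 · 228.76 / 206.4 ≈ 1108.3
Gain = 20 log₁₀(1108.3) ≈ 60.89 dB
∠H = 12.88° − 14.31° = -1.43°

60.9 dB, -1.4°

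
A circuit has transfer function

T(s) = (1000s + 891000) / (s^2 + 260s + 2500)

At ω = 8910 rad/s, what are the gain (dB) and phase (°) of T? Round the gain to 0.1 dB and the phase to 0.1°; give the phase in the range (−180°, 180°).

-19.0 dB, -94.0°

Substitute s = j8910:
Numerator: 1000(j8910) + 891000 = 891000 + j8910000
Denominator: (j8910)^2 + 260(j8910) + 2500 = -79385600 + j2316600
|N| = √(891000² + 8910000²) ≈ 8.9544e+06, ∠N ≈ 84.29°
|D| = √(79385600² + 2316600²) ≈ 7.9419e+07, ∠D ≈ 178.33°
|T| = 8.9544e+06 / 7.9419e+07 ≈ 0.11275
Gain = 20 log₁₀(0.11275) ≈ -18.96 dB
∠T = 84.29° − 178.33° = -94.04°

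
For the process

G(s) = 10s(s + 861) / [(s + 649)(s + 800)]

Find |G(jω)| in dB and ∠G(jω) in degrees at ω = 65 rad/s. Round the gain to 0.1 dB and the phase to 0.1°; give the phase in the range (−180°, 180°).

0.6 dB, 84.0°

At s = jω = j65:
zero (s+861): 861 + j65 → |·| = √(861²+65²) = √745546 ≈ 863.45, ∠ = arctan(65/861) ≈ 4.32°
zero at origin: s = j65 → |·| = 65, ∠ = 90.00°
pole (s+649): 649 + j65 → |·| = √(649²+65²) = √425426 ≈ 652.25, ∠ = arctan(65/649) ≈ 5.72°
pole (s+800): 800 + j65 → |·| = √(800²+65²) = √644225 ≈ 802.64, ∠ = arctan(65/800) ≈ 4.65°
|G| = 10 · 56124 / 5.2352e+05 ≈ 1.0721
Gain = 20 log₁₀(1.0721) ≈ 0.60 dB
∠G = 94.32° − 10.37° = 83.95°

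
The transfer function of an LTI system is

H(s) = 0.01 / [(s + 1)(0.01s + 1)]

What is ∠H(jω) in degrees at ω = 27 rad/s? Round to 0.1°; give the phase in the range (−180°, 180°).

-103.0°

At ω = 27 rad/s:
pole (1 + j27·1) = 1 + j27 → |·| ≈ 27.019, ∠ ≈ 87.88°
pole (1 + j27·0.01) = 1 + j0.27 → |·| ≈ 1.0358, ∠ ≈ 15.11°
∠H = (0°) − (87.88° + 15.11°) = -102.99°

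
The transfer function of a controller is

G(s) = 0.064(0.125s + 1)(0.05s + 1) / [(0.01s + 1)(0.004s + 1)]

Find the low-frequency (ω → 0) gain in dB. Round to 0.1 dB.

-23.9 dB

G(0) = 0.064 · 1 / 1 = 0.064
20 log₁₀(0.064) ≈ -23.88 dB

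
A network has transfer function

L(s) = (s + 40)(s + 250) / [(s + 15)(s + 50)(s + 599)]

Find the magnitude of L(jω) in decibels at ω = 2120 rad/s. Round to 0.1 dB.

-66.8 dB

At s = jω = j2120:
zero (s+40): 40 + j2120 → |·| = √(40²+2120²) = √4496000 ≈ 2120.4, ∠ = arctan(2120/40) ≈ 88.92°
zero (s+250): 250 + j2120 → |·| = √(250²+2120²) = √4556900 ≈ 2134.7, ∠ = arctan(2120/250) ≈ 83.27°
pole (s+15): 15 + j2120 → |·| = √(15²+2120²) = √4494625 ≈ 2120.1, ∠ = arctan(2120/15) ≈ 89.59°
pole (s+50): 50 + j2120 → |·| = √(50²+2120²) = √4496900 ≈ 2120.6, ∠ = arctan(2120/50) ≈ 88.65°
pole (s+599): 599 + j2120 → |·| = √(599²+2120²) = √4853201 ≈ 2203, ∠ = arctan(2120/599) ≈ 74.22°
|L| = 1 · 4.5264e+06 / 9.9044e+09 ≈ 0.00045701
Gain = 20 log₁₀(0.00045701) ≈ -66.80 dB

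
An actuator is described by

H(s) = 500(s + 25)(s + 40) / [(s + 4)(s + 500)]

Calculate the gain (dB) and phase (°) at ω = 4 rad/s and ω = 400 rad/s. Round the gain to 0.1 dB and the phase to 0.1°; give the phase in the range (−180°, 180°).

At s = jω = j4:
zero (s+25): 25 + j4 → |·| = √(25²+4²) = √641 ≈ 25.318, ∠ = arctan(4/25) ≈ 9.09°
zero (s+40): 40 + j4 → |·| = √(40²+4²) = √1616 ≈ 40.2, ∠ = arctan(4/40) ≈ 5.71°
pole (s+4): 4 + j4 → |·| = √(4²+4²) = √32 ≈ 5.6569, ∠ = arctan(4/4) ≈ 45.00°
pole (s+500): 500 + j4 → |·| = √(500²+4²) = √250016 ≈ 500.02, ∠ = arctan(4/500) ≈ 0.46°
|H| = 500 · 1017.8 / 2828.6 ≈ 179.91
Gain = 20 log₁₀(179.91) ≈ 45.10 dB
∠H = 14.80° − 45.46° = -30.66°

At s = jω = j400:
zero (s+25): 25 + j400 → |·| = √(25²+400²) = √160625 ≈ 400.78, ∠ = arctan(400/25) ≈ 86.42°
zero (s+40): 40 + j400 → |·| = √(40²+400²) = √161600 ≈ 402, ∠ = arctan(400/40) ≈ 84.29°
pole (s+4): 4 + j400 → |·| = √(4²+400²) = √160016 ≈ 400.02, ∠ = arctan(400/4) ≈ 89.43°
pole (s+500): 500 + j400 → |·| = √(500²+400²) = √410000 ≈ 640.31, ∠ = arctan(400/500) ≈ 38.66°
|H| = 500 · 1.6111e+05 / 2.5614e+05 ≈ 314.5
Gain = 20 log₁₀(314.5) ≈ 49.95 dB
∠H = 170.71° − 128.09° = 42.62°

ω = 4: 45.1 dB, -30.7°; ω = 400: 50.0 dB, 42.6°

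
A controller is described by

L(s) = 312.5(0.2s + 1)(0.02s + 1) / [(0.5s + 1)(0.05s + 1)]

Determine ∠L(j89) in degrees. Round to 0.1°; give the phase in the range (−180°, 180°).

At ω = 89 rad/s:
zero (1 + j89·0.2) = 1 + j17.8 → |·| ≈ 17.828, ∠ ≈ 86.78°
zero (1 + j89·0.02) = 1 + j1.78 → |·| ≈ 2.0417, ∠ ≈ 60.67°
pole (1 + j89·0.5) = 1 + j44.5 → |·| ≈ 44.511, ∠ ≈ 88.71°
pole (1 + j89·0.05) = 1 + j4.45 → |·| ≈ 4.561, ∠ ≈ 77.33°
∠L = (86.78° + 60.67°) − (88.71° + 77.33°) = -18.59°

-18.6°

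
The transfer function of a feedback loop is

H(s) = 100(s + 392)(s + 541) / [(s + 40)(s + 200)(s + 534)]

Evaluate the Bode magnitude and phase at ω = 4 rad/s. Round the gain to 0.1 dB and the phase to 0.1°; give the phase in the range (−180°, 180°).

At s = jω = j4:
zero (s+392): 392 + j4 → |·| = √(392²+4²) = √153680 ≈ 392.02, ∠ = arctan(4/392) ≈ 0.58°
zero (s+541): 541 + j4 → |·| = √(541²+4²) = √292697 ≈ 541.01, ∠ = arctan(4/541) ≈ 0.42°
pole (s+40): 40 + j4 → |·| = √(40²+4²) = √1616 ≈ 40.2, ∠ = arctan(4/40) ≈ 5.71°
pole (s+200): 200 + j4 → |·| = √(200²+4²) = √40016 ≈ 200.04, ∠ = arctan(4/200) ≈ 1.15°
pole (s+534): 534 + j4 → |·| = √(534²+4²) = √285172 ≈ 534.01, ∠ = arctan(4/534) ≈ 0.43°
|H| = 100 · 2.1209e+05 / 4.2943e+06 ≈ 4.9389
Gain = 20 log₁₀(4.9389) ≈ 13.87 dB
∠H = 1.00° − 7.29° = -6.29°

13.9 dB, -6.3°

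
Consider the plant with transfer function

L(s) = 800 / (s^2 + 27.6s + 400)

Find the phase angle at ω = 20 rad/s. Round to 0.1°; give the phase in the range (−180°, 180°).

At s = jω = j20:
quadratic: (j20)² + 27.6·j20 + 400 = 0 + j552 → |·| ≈ 552, ∠ ≈ 90.00°
∠L = 0.00° − 90.00° = -90.00°

-90.0°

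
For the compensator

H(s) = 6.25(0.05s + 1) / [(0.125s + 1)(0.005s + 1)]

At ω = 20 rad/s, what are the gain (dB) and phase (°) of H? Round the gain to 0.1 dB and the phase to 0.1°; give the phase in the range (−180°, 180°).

At ω = 20 rad/s:
zero (1 + j20·0.05) = 1 + j1 → |·| ≈ 1.4142, ∠ ≈ 45.00°
pole (1 + j20·0.125) = 1 + j2.5 → |·| ≈ 2.6926, ∠ ≈ 68.20°
pole (1 + j20·0.005) = 1 + j0.1 → |·| ≈ 1.005, ∠ ≈ 5.71°
|H| = 6.25 · 1.4142 / (2.6926 · 1.005) ≈ 3.2663
Gain = 20 log₁₀(3.2663) ≈ 10.28 dB
∠H = (45.00°) − (68.20° + 5.71°) = -28.91°

10.3 dB, -28.9°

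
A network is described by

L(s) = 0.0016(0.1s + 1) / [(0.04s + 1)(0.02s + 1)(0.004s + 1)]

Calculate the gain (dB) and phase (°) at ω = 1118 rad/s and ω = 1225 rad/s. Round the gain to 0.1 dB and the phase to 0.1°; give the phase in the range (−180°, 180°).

At ω = 1118 rad/s:
zero (1 + j1118·0.1) = 1 + j111.8 → |·| ≈ 111.8, ∠ ≈ 89.49°
pole (1 + j1118·0.04) = 1 + j44.72 → |·| ≈ 44.731, ∠ ≈ 88.72°
pole (1 + j1118·0.02) = 1 + j22.36 → |·| ≈ 22.382, ∠ ≈ 87.44°
pole (1 + j1118·0.004) = 1 + j4.472 → |·| ≈ 4.5824, ∠ ≈ 77.40°
|L| = 0.0016 · 111.8 / (44.731 · 22.382 · 4.5824) ≈ 3.8991e-05
Gain = 20 log₁₀(3.8991e-05) ≈ -88.18 dB
∠L = (89.49°) − (88.72° + 87.44° + 77.40°) = -164.07°

At ω = 1225 rad/s:
zero (1 + j1225·0.1) = 1 + j122.5 → |·| ≈ 122.5, ∠ ≈ 89.53°
pole (1 + j1225·0.04) = 1 + j49 → |·| ≈ 49.01, ∠ ≈ 88.83°
pole (1 + j1225·0.02) = 1 + j24.5 → |·| ≈ 24.52, ∠ ≈ 87.66°
pole (1 + j1225·0.004) = 1 + j4.9 → |·| ≈ 5.001, ∠ ≈ 78.47°
|L| = 0.0016 · 122.5 / (49.01 · 24.52 · 5.001) ≈ 3.2613e-05
Gain = 20 log₁₀(3.2613e-05) ≈ -89.73 dB
∠L = (89.53°) − (88.83° + 87.66° + 78.47°) = -165.43°

ω = 1118: -88.2 dB, -164.1°; ω = 1225: -89.7 dB, -165.4°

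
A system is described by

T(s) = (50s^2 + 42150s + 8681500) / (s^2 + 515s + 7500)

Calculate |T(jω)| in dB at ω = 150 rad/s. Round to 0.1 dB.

Substitute s = j150:
Numerator: 50(j150)^2 + 42150(j150) + 8681500 = 7556500 + j6322500
Denominator: (j150)^2 + 515(j150) + 7500 = -15000 + j77250
|N| = √(7556500² + 6322500²) ≈ 9.8526e+06, ∠N ≈ 39.92°
|D| = √(15000² + 77250²) ≈ 78693, ∠D ≈ 100.99°
|T| = 9.8526e+06 / 78693 ≈ 125.2
Gain = 20 log₁₀(125.2) ≈ 41.95 dB

42.0 dB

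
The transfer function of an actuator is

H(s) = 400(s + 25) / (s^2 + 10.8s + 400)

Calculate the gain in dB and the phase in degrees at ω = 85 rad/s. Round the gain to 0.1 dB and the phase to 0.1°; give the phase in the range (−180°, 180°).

14.2 dB, -98.7°

At s = jω = j85:
zero (s+25): 25 + j85 → |·| = √(25²+85²) = √7850 ≈ 88.6, ∠ = arctan(85/25) ≈ 73.61°
quadratic: (j85)² + 10.8·j85 + 400 = -6825 + j918 → |·| ≈ 6886.5, ∠ ≈ 172.34°
|H| = 400 · 88.6 / 6886.5 ≈ 5.1463
Gain = 20 log₁₀(5.1463) ≈ 14.23 dB
∠H = 73.61° − 172.34° = -98.73°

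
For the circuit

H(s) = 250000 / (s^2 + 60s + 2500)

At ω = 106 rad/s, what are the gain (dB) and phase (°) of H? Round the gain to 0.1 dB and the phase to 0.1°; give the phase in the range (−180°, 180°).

At s = jω = j106:
quadratic: (j106)² + 60·j106 + 2500 = -8736 + j6360 → |·| ≈ 10806, ∠ ≈ 143.94°
|H| = 250000 / 10806 ≈ 23.135
Gain = 20 log₁₀(23.135) ≈ 27.29 dB
∠H = 0.00° − 143.94° = -143.94°

27.3 dB, -143.9°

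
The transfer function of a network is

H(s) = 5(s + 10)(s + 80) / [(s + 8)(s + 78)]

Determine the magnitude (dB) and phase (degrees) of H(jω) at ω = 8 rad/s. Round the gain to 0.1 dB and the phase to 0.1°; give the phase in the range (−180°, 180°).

At s = jω = j8:
zero (s+10): 10 + j8 → |·| = √(10²+8²) = √164 ≈ 12.806, ∠ = arctan(8/10) ≈ 38.66°
zero (s+80): 80 + j8 → |·| = √(80²+8²) = √6464 ≈ 80.399, ∠ = arctan(8/80) ≈ 5.71°
pole (s+8): 8 + j8 → |·| = √(8²+8²) = √128 ≈ 11.314, ∠ = arctan(8/8) ≈ 45.00°
pole (s+78): 78 + j8 → |·| = √(78²+8²) = √6148 ≈ 78.409, ∠ = arctan(8/78) ≈ 5.86°
|H| = 5 · 1029.6 / 887.12 ≈ 5.803
Gain = 20 log₁₀(5.803) ≈ 15.27 dB
∠H = 44.37° − 50.86° = -6.49°

15.3 dB, -6.5°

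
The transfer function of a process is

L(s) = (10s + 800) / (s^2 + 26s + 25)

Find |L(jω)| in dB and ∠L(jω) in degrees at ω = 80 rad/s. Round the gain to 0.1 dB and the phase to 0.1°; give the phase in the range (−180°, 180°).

-15.5 dB, -116.9°

Substitute s = j80:
Numerator: 10(j80) + 800 = 800 + j800
Denominator: (j80)^2 + 26(j80) + 25 = -6375 + j2080
|N| = √(800² + 800²) ≈ 1131.4, ∠N ≈ 45.00°
|D| = √(6375² + 2080²) ≈ 6705.7, ∠D ≈ 161.93°
|L| = 1131.4 / 6705.7 ≈ 0.16872
Gain = 20 log₁₀(0.16872) ≈ -15.46 dB
∠L = 45.00° − 161.93° = -116.93°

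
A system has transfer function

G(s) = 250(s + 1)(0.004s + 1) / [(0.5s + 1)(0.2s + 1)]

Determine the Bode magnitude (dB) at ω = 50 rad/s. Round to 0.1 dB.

At ω = 50 rad/s:
zero (1 + j50·1) = 1 + j50 → |·| ≈ 50.01, ∠ ≈ 88.85°
zero (1 + j50·0.004) = 1 + j0.2 → |·| ≈ 1.0198, ∠ ≈ 11.31°
pole (1 + j50·0.5) = 1 + j25 → |·| ≈ 25.02, ∠ ≈ 87.71°
pole (1 + j50·0.2) = 1 + j10 → |·| ≈ 10.05, ∠ ≈ 84.29°
|G| = 250 · 50.01 · 1.0198 / (25.02 · 10.05) ≈ 50.706
Gain = 20 log₁₀(50.706) ≈ 34.10 dB

34.1 dB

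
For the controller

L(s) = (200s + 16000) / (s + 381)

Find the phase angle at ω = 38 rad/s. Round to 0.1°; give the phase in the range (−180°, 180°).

19.7°

Substitute s = j38:
Numerator: 200(j38) + 16000 = 16000 + j7600
Denominator: (j38) + 381 = 381 + j38
|N| = √(16000² + 7600²) ≈ 17713, ∠N ≈ 25.41°
|D| = √(381² + 38²) ≈ 382.89, ∠D ≈ 5.70°
∠L = 25.41° − 5.70° = 19.71°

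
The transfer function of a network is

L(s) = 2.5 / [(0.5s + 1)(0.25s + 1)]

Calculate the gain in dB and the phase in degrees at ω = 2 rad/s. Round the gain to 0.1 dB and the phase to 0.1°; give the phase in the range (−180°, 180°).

At ω = 2 rad/s:
pole (1 + j2·0.5) = 1 + j1 → |·| ≈ 1.4142, ∠ ≈ 45.00°
pole (1 + j2·0.25) = 1 + j0.5 → |·| ≈ 1.118, ∠ ≈ 26.57°
|L| = 2.5 · 1 / (1.4142 · 1.118) ≈ 1.5812
Gain = 20 log₁₀(1.5812) ≈ 3.98 dB
∠L = (0°) − (45.00° + 26.57°) = -71.57°

4.0 dB, -71.6°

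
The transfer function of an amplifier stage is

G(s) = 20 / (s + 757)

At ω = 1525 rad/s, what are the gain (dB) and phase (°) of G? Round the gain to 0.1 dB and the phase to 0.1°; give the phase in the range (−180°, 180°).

Substitute s = j1525:
Numerator: 20 = 20 + j0
Denominator: (j1525) + 757 = 757 + j1525
|N| = √(20² + 0²) ≈ 20, ∠N ≈ 0.00°
|D| = √(757² + 1525²) ≈ 1702.5, ∠D ≈ 63.60°
|G| = 20 / 1702.5 ≈ 0.011747
Gain = 20 log₁₀(0.011747) ≈ -38.60 dB
∠G = 0.00° − 63.60° = -63.60°

-38.6 dB, -63.6°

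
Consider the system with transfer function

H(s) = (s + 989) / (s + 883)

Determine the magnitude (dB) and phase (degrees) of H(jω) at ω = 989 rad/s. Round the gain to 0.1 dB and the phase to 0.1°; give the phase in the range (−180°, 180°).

Substitute s = j989:
Numerator: (j989) + 989 = 989 + j989
Denominator: (j989) + 883 = 883 + j989
|N| = √(989² + 989²) ≈ 1398.7, ∠N ≈ 45.00°
|D| = √(883² + 989²) ≈ 1325.8, ∠D ≈ 48.24°
|H| = 1398.7 / 1325.8 ≈ 1.055
Gain = 20 log₁₀(1.055) ≈ 0.47 dB
∠H = 45.00° − 48.24° = -3.24°

0.5 dB, -3.2°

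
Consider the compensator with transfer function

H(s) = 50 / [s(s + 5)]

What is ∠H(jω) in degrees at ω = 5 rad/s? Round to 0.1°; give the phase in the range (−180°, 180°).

At s = jω = j5:
pole (s+5): 5 + j5 → |·| = √(5²+5²) = √50 ≈ 7.0711, ∠ = arctan(5/5) ≈ 45.00°
pole at origin: |s| = 5, ∠ = 90.00° (in denominator)
∠H = 0.00° − 135.00° = -135.00°

-135.0°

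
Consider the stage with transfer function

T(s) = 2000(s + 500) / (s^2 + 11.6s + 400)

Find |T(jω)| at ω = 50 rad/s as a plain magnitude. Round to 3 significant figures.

At s = jω = j50:
zero (s+500): 500 + j50 → |·| = √(500²+50²) = √252500 ≈ 502.49, ∠ = arctan(50/500) ≈ 5.71°
quadratic: (j50)² + 11.6·j50 + 400 = -2100 + j580 → |·| ≈ 2178.6, ∠ ≈ 164.56°
|T| = 2000 · 502.49 / 2178.6 ≈ 461.3

461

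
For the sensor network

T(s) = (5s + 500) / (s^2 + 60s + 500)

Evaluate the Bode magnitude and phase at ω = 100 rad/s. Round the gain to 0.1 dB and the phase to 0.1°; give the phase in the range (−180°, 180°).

Substitute s = j100:
Numerator: 5(j100) + 500 = 500 + j500
Denominator: (j100)^2 + 60(j100) + 500 = -9500 + j6000
|N| = √(500² + 500²) ≈ 707.11, ∠N ≈ 45.00°
|D| = √(9500² + 6000²) ≈ 11236, ∠D ≈ 147.72°
|T| = 707.11 / 11236 ≈ 0.062933
Gain = 20 log₁₀(0.062933) ≈ -24.02 dB
∠T = 45.00° − 147.72° = -102.72°

-24.0 dB, -102.7°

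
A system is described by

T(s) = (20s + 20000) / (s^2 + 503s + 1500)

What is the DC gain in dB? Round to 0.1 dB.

22.5 dB

T(0) = 20000 / 1500 ≈ 13.333
20 log₁₀(13.333) ≈ 22.50 dB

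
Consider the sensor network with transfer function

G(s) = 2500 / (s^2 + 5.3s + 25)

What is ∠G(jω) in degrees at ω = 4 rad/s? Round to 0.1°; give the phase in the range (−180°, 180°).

-67.0°

At s = jω = j4:
quadratic: (j4)² + 5.3·j4 + 25 = 9 + j21.2 → |·| ≈ 23.031, ∠ ≈ 67.00°
∠G = 0.00° − 67.00° = -67.00°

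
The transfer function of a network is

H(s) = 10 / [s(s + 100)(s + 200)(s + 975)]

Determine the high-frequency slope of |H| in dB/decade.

-80 dB/decade

Each pole contributes −20 dB/decade at high frequency; each zero contributes +20 dB/decade.
Net: 0 zero(s) − 4 pole(s) → -80 dB/decade.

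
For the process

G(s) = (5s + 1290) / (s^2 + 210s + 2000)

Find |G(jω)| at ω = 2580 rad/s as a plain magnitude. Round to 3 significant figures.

Substitute s = j2580:
Numerator: 5(j2580) + 1290 = 1290 + j12900
Denominator: (j2580)^2 + 210(j2580) + 2000 = -6654400 + j541800
|N| = √(1290² + 12900²) ≈ 12964, ∠N ≈ 84.29°
|D| = √(6654400² + 541800²) ≈ 6.6764e+06, ∠D ≈ 175.35°
|G| = 12964 / 6.6764e+06 ≈ 0.0019418

0.00194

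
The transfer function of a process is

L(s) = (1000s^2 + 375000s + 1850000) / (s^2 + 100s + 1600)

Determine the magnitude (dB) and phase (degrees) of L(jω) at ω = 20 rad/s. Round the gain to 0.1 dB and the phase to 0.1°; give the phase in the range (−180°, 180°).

Substitute s = j20:
Numerator: 1000(j20)^2 + 375000(j20) + 1850000 = 1450000 + j7500000
Denominator: (j20)^2 + 100(j20) + 1600 = 1200 + j2000
|N| = √(1450000² + 7500000²) ≈ 7.6389e+06, ∠N ≈ 79.06°
|D| = √(1200² + 2000²) ≈ 2332.4, ∠D ≈ 59.04°
|L| = 7.6389e+06 / 2332.4 ≈ 3275.1
Gain = 20 log₁₀(3275.1) ≈ 70.30 dB
∠L = 79.06° − 59.04° = 20.02°

70.3 dB, 20.0°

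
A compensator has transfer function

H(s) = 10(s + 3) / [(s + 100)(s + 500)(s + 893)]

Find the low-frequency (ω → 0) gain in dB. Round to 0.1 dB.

H(0) = 10·3 / (100·500·893) ≈ 6.7189e-07
20 log₁₀(6.7189e-07) ≈ -123.45 dB

-123.5 dB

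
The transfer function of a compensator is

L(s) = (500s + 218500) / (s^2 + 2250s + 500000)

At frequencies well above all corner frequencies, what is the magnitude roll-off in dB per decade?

-20 dB/decade

Each pole contributes −20 dB/decade at high frequency; each zero contributes +20 dB/decade.
Net: 1 zero(s) − 2 pole(s) → -20 dB/decade.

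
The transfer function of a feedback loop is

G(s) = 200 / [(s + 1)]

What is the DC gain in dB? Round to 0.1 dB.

46.0 dB

G(0) = 200 · 1 / 1 = 200
20 log₁₀(200) ≈ 46.02 dB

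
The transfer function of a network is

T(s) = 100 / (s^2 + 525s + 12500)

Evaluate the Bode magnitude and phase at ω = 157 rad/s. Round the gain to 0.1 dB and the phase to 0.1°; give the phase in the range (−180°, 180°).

Substitute s = j157:
Numerator: 100 = 100 + j0
Denominator: (j157)^2 + 525(j157) + 12500 = -12149 + j82425
|N| = √(100² + 0²) ≈ 100, ∠N ≈ 0.00°
|D| = √(12149² + 82425²) ≈ 83316, ∠D ≈ 98.38°
|T| = 100 / 83316 ≈ 0.0012002
Gain = 20 log₁₀(0.0012002) ≈ -58.41 dB
∠T = 0.00° − 98.38° = -98.38°

-58.4 dB, -98.4°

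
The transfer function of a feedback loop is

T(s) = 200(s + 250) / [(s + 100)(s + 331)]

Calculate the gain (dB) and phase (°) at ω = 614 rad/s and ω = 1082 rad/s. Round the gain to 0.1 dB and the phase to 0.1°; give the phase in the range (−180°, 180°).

ω = 614: -10.3 dB, -74.6°; ω = 1082: -14.9 dB, -80.7°

At s = jω = j614:
zero (s+250): 250 + j614 → |·| = √(250²+614²) = √439496 ≈ 662.94, ∠ = arctan(614/250) ≈ 67.85°
pole (s+100): 100 + j614 → |·| = √(100²+614²) = √386996 ≈ 622.09, ∠ = arctan(614/100) ≈ 80.75°
pole (s+331): 331 + j614 → |·| = √(331²+614²) = √486557 ≈ 697.54, ∠ = arctan(614/331) ≈ 61.67°
|T| = 200 · 662.94 / 4.3393e+05 ≈ 0.30555
Gain = 20 log₁₀(0.30555) ≈ -10.30 dB
∠T = 67.85° − 142.42° = -74.57°

At s = jω = j1082:
zero (s+250): 250 + j1082 → |·| = √(250²+1082²) = √1233224 ≈ 1110.5, ∠ = arctan(1082/250) ≈ 76.99°
pole (s+100): 100 + j1082 → |·| = √(100²+1082²) = √1180724 ≈ 1086.6, ∠ = arctan(1082/100) ≈ 84.72°
pole (s+331): 331 + j1082 → |·| = √(331²+1082²) = √1280285 ≈ 1131.5, ∠ = arctan(1082/331) ≈ 72.99°
|T| = 200 · 1110.5 / 1.2295e+06 ≈ 0.18064
Gain = 20 log₁₀(0.18064) ≈ -14.86 dB
∠T = 76.99° − 157.71° = -80.72°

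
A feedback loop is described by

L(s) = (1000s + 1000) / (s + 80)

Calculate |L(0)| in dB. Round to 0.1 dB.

21.9 dB

L(0) = 1000 / 80 = 12.5
20 log₁₀(12.5) ≈ 21.94 dB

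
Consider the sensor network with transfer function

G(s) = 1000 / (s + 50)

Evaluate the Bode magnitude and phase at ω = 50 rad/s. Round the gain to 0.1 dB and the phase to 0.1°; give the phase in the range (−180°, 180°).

At s = jω = j50:
pole (s+50): 50 + j50 → |·| = √(50²+50²) = √5000 ≈ 70.711, ∠ = arctan(50/50) ≈ 45.00°
|G| = 1000 / 70.711 ≈ 14.142
Gain = 20 log₁₀(14.142) ≈ 23.01 dB
∠G = 0.00° − 45.00° = -45.00°

23.0 dB, -45.0°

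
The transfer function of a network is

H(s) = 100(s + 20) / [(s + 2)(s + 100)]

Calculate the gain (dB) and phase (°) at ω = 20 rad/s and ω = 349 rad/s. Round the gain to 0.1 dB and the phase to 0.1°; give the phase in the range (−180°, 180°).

At s = jω = j20:
zero (s+20): 20 + j20 → |·| = √(20²+20²) = √800 ≈ 28.284, ∠ = arctan(20/20) ≈ 45.00°
pole (s+2): 2 + j20 → |·| = √(2²+20²) = √404 ≈ 20.1, ∠ = arctan(20/2) ≈ 84.29°
pole (s+100): 100 + j20 → |·| = √(100²+20²) = √10400 ≈ 101.98, ∠ = arctan(20/100) ≈ 11.31°
|H| = 100 · 28.284 / 2049.8 ≈ 1.3798
Gain = 20 log₁₀(1.3798) ≈ 2.80 dB
∠H = 45.00° − 95.60° = -50.60°

At s = jω = j349:
zero (s+20): 20 + j349 → |·| = √(20²+349²) = √122201 ≈ 349.57, ∠ = arctan(349/20) ≈ 86.72°
pole (s+2): 2 + j349 → |·| = √(2²+349²) = √121805 ≈ 349.01, ∠ = arctan(349/2) ≈ 89.67°
pole (s+100): 100 + j349 → |·| = √(100²+349²) = √131801 ≈ 363.04, ∠ = arctan(349/100) ≈ 74.01°
|H| = 100 · 349.57 / 1.267e+05 ≈ 0.2759
Gain = 20 log₁₀(0.2759) ≈ -11.18 dB
∠H = 86.72° − 163.68° = -76.96°

ω = 20: 2.8 dB, -50.6°; ω = 349: -11.2 dB, -77.0°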